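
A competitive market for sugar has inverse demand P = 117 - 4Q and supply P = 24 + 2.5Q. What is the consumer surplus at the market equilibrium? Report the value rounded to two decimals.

409.42

Equilibrium: 117 - 4Q = 24 + 2.5Q, so Q* = 14.3077 and P* = 59.7692.
Consumer surplus is the triangle under demand above P*: (1/2)(14.3077)(117 - 59.7692) = (1/2)(14.3077)(57.2308) = 409.4201.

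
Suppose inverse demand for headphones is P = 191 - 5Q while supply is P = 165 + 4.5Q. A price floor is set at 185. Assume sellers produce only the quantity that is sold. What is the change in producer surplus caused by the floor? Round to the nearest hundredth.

3.91

Free-market equilibrium: 191 - 5Q = 165 + 4.5Q gives Q* = 2.7368, P* = 177.3158.
At P = 185, buyers demand (191 - 185)/5 = 1.2 while sellers would supply more, so the quantity traded is 1.2 at price 185.
PS goes from (1/2)(2.7368)(12.3158) = 16.8532 to 20.76 (computed as (185 - 165)(1.2) - (1/2)(4.5)(1.2)^2), a change of 3.9068.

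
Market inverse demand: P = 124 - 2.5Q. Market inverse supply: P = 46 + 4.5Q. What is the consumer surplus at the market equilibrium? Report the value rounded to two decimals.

Set 124 - 2.5Q = 46 + 4.5Q, which gives 78 = 7Q, so Q* = 11.1429 and P* = 124 - 2.5(11.1429) = 96.1429.
The demand choke price is 124, so CS = (1/2)(Q*)(124 - P*) = (1/2)(11.1429)(27.8571) = 155.2041.

155.20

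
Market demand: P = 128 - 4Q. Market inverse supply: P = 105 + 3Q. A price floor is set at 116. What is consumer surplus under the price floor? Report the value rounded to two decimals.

18.00

Without the control, 128 - 4Q = 105 + 3Q so Q* = 3.2857 and P* = 114.8571.
At P = 116, buyers demand (128 - 116)/4 = 3 while sellers would supply more, so the quantity traded is 3 at price 116.
CS is the triangle under demand above 116: (1/2)(3)(128 - 116) = 18.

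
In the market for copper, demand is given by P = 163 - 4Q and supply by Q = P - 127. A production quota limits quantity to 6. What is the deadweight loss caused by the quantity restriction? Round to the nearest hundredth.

3.60

Rewriting supply in inverse form: P = 127 + Q.
Without the quota, 163 - 4Q = 127 + Q gives Q* = 7.2.
At Q = 6 the demand price is 163 - 4(6) = 139 and the supply price is 127 + (6) = 133.
Deadweight loss is the triangle between the curves from 6 to 7.2: (1/2)(139 - 133)(7.2 - 6) = 3.6.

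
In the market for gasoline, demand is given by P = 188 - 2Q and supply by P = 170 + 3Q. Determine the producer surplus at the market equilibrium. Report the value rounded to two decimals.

19.44

Setting demand equal to supply, 18 = 5Q, so Q* = 3.6 and P* = 180.8.
PS is the area between P* and the supply curve from 0 to Q*: (1/2)(3.6)(10.8) = 19.44.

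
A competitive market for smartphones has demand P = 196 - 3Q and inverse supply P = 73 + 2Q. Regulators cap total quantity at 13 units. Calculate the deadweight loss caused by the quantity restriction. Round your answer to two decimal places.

Unrestricted equilibrium: Q* = (196 - 73)/(3 + 2) = 24.6.
At Q = 13 the demand price is 196 - 3(13) = 157 and the supply price is 73 + 2(13) = 99.
Deadweight loss is the triangle between the curves from 13 to 24.6: (1/2)(157 - 99)(24.6 - 13) = 336.4.

336.40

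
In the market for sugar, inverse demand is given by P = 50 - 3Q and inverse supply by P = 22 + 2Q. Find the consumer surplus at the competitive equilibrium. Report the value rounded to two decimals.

47.04

Equilibrium: 50 - 3Q = 22 + 2Q, so Q* = 5.6 and P* = 33.2.
The demand choke price is 50, so CS = (1/2)(Q*)(50 - P*) = (1/2)(5.6)(16.8) = 47.04.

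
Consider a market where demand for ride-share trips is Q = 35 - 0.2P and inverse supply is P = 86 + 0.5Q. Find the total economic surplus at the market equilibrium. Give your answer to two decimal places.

720.09

Rewriting demand in inverse form: P = 175 - 5Q.
Equilibrium: 175 - 5Q = 86 + 0.5Q, so Q* = 16.1818 and P* = 94.0909.
Total surplus is the full triangle between the curves from 0 to Q*: (1/2)(16.1818)(175 - 86) = 720.0909.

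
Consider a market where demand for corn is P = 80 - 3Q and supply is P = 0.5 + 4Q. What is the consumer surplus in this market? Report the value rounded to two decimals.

Equilibrium: 80 - 3Q = 0.5 + 4Q, so Q* = 11.3571 and P* = 45.9286.
Consumer surplus is the triangle under demand above P*: (1/2)(11.3571)(80 - 45.9286) = (1/2)(11.3571)(34.0714) = 193.477.

193.48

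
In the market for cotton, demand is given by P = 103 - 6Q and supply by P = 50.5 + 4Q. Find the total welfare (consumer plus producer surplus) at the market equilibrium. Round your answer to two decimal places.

Set 103 - 6Q = 50.5 + 4Q, which gives 52.5 = 10Q, so Q* = 5.25 and P* = 103 - 6(5.25) = 71.5.
CS = (1/2)(5.25)(31.5) = 82.6875 and PS = (1/2)(5.25)(21) = 55.125, so total surplus = 137.8125.

137.81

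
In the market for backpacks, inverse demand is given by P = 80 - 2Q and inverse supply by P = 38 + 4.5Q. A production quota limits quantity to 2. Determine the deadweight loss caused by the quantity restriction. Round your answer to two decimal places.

Unrestricted equilibrium: Q* = (80 - 38)/(2 + 4.5) = 6.4615.
At Q = 2 the demand price is 80 - 2(2) = 76 and the supply price is 38 + 4.5(2) = 47.
DWL = (1/2)(gap between curves at 2) x (Q* - 2) = (1/2)(29)(4.4615) = 64.6923.

64.69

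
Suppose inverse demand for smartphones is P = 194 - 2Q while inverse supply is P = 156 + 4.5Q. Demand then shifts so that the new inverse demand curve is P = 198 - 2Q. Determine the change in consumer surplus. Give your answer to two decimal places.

7.57

Initial equilibrium: Q_0 = 5.8462, P_0 = 182.3077; CS_0 = (1/2)(5.8462)(11.6923) = 34.1775, PS_0 = (1/2)(5.8462)(26.3077) = 76.8994.
New equilibrium: 198 - 2Q = 156 + 4.5Q gives Q_1 = 6.4615, P_1 = 185.0769; CS_1 = 41.7515, PS_1 = 93.9408.
Change in consumer surplus = 41.7515 - 34.1775 = 7.574.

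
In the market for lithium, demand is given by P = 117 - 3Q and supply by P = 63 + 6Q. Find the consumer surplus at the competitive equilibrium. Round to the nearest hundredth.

Equilibrium: 117 - 3Q = 63 + 6Q, so Q* = 6 and P* = 99.
CS is the area between the demand curve and P* from 0 to Q*: (1/2)(6)(18) = 54.

54.00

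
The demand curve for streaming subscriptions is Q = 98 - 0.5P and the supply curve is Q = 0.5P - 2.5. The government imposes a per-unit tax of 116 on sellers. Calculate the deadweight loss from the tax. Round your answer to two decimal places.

1682.00

Rewriting demand in inverse form: P = 196 - 2Q.
Rewriting supply in inverse form: P = 5 + 2Q.
Pre-tax equilibrium: 196 - 2Q = 5 + 2Q gives Q* = 47.75, P* = 100.5.
A tax on sellers shifts supply up by 116: 196 - 2Q = 5 + 2Q + 116, so Q_t = 18.75. Buyers pay P_b = 158.5; sellers receive P_s = P_b - 116 = 42.5.
Deadweight loss is the triangle between the curves from Q_t to Q*: (1/2)(47.75 - 18.75)(116) = 1682.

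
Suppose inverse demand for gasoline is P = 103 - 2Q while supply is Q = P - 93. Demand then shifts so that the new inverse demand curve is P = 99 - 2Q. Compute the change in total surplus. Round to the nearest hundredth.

Rewriting supply in inverse form: P = 93 + Q.
Initial equilibrium: Q_0 = 3.3333, P_0 = 96.3333; CS_0 = (1/2)(3.3333)(6.6667) = 11.1111, PS_0 = (1/2)(3.3333)(3.3333) = 5.5556.
New equilibrium: 99 - 2Q = 93 + Q gives Q_1 = 2, P_1 = 95; CS_1 = 4, PS_1 = 2.
Change in total surplus = (4 + 2) - (11.1111 + 5.5556) = -10.6667.

-10.67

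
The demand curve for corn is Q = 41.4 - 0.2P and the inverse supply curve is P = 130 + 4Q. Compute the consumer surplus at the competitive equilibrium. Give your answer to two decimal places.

Rewriting demand in inverse form: P = 207 - 5Q.
Set 207 - 5Q = 130 + 4Q, which gives 77 = 9Q, so Q* = 8.5556 and P* = 207 - 5(8.5556) = 164.2222.
CS is the area between the demand curve and P* from 0 to Q*: (1/2)(8.5556)(42.7778) = 182.9938.

182.99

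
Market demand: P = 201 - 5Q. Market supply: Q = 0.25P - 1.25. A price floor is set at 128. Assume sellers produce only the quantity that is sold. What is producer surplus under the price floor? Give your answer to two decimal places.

Rewriting supply in inverse form: P = 5 + 4Q.
Free-market equilibrium: 201 - 5Q = 5 + 4Q gives Q* = 21.7778, P* = 92.1111.
At the floor price 128, quantity demanded is (201 - 128)/5 = 14.6; demand is the short side, so Q = 14.6 trades at P = 128.
The supply price at Q = 14.6 is 63.4. PS is the trapezoid between 128 and supply over [0, 14.6]: (1/2)[(128 - 5) + (128 - 63.4)](14.6) = 1369.48.

1369.48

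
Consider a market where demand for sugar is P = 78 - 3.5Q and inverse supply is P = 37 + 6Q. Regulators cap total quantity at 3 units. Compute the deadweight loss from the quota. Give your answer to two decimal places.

8.22

Unrestricted equilibrium: Q* = (78 - 37)/(3.5 + 6) = 4.3158.
At Q = 3 the demand price is 78 - 3.5(3) = 67.5 and the supply price is 37 + 6(3) = 55.
DWL = (1/2)(gap between curves at 3) x (Q* - 3) = (1/2)(12.5)(1.3158) = 8.2237.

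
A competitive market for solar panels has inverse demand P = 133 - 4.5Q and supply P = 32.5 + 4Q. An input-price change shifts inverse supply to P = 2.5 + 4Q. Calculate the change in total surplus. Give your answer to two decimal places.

407.65

Initial equilibrium: Q_0 = 11.8235, P_0 = 79.7941; CS_0 = (1/2)(11.8235)(53.2059) = 314.5407, PS_0 = (1/2)(11.8235)(47.2941) = 279.5917.
New equilibrium: 133 - 4.5Q = 2.5 + 4Q gives Q_1 = 15.3529, P_1 = 63.9118; CS_1 = 530.3538, PS_1 = 471.4256.
Change in total surplus = (530.3538 + 471.4256) - (314.5407 + 279.5917) = 407.6471.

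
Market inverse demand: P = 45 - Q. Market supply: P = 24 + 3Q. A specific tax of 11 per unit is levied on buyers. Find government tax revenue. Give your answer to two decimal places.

Pre-tax equilibrium: 45 - Q = 24 + 3Q gives Q* = 5.25, P* = 39.75.
With the tax, buyers' net willingness to pay falls by 11: (45 - 11) - Q = 24 + 3Q, so Q_t = 2.5. Buyers pay P_b = 42.5; sellers receive P_s = P_b - 11 = 31.5.
Revenue is the tax times quantity traded: 11 x 2.5 = 27.5.

27.50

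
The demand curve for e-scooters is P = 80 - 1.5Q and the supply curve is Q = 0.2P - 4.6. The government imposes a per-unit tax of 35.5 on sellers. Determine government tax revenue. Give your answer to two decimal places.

Rewriting supply in inverse form: P = 23 + 5Q.
Without the tax, 80 - 1.5Q = 23 + 5Q so Q* = 8.7692 and P* = 66.8462.
A tax on sellers shifts supply up by 35.5: 80 - 1.5Q = 23 + 5Q + 35.5, so Q_t = 3.3077. Buyers pay P_b = 75.0385; sellers receive P_s = P_b - 35.5 = 39.5385.
Tax revenue = t x Q_t = 35.5 x 3.3077 = 117.4231.

117.42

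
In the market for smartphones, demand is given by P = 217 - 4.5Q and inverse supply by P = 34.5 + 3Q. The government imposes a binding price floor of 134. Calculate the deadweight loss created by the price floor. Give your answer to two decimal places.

130.05

Without the control, 217 - 4.5Q = 34.5 + 3Q so Q* = 24.3333 and P* = 107.5.
At P = 134, buyers demand (217 - 134)/4.5 = 18.4444 while sellers would supply more, so the quantity traded is 18.4444 at price 134.
The lost-trades triangle has base Q* - 18.4444 = 5.8889 and height equal to the gap between the curves at Q = 18.4444, which is 134 - 89.8333 = 44.1667. DWL = (1/2)(5.8889)(44.1667) = 130.0463.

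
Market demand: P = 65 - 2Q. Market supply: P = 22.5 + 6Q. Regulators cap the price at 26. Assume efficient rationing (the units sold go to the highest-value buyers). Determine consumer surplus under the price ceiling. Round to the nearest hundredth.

Free-market equilibrium: 65 - 2Q = 22.5 + 6Q gives Q* = 5.3125, P* = 54.375.
At P = 26, sellers supply (26 - 22.5)/6 = 0.5833 while buyers want more, so the quantity traded is 0.5833 at price 26.
The demand price at Q = 0.5833 is 63.8333. CS is the trapezoid between demand and 26 over [0, 0.5833]: (1/2)[(65 - 26) + (63.8333 - 26)](0.5833) = 22.4097.

22.41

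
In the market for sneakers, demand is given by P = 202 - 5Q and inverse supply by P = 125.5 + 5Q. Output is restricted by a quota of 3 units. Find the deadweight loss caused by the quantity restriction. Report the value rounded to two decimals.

108.11

Without the quota, 202 - 5Q = 125.5 + 5Q gives Q* = 7.65.
At Q = 3 the demand price is 202 - 5(3) = 187 and the supply price is 125.5 + 5(3) = 140.5.
Deadweight loss is the triangle between the curves from 3 to 7.65: (1/2)(187 - 140.5)(7.65 - 3) = 108.1125.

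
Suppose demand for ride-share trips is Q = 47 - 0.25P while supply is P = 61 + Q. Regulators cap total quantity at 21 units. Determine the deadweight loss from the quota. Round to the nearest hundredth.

48.40

Rewriting demand in inverse form: P = 188 - 4Q.
Without the quota, 188 - 4Q = 61 + Q gives Q* = 25.4.
At Q = 21 the demand price is 188 - 4(21) = 104 and the supply price is 61 + (21) = 82.
Deadweight loss is the triangle between the curves from 21 to 25.4: (1/2)(104 - 82)(25.4 - 21) = 48.4.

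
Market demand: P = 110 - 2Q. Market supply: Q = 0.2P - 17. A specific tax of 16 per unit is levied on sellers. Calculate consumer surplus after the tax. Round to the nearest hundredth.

Rewriting supply in inverse form: P = 85 + 5Q.
Without the tax, 110 - 2Q = 85 + 5Q so Q* = 3.5714 and P* = 102.8571.
A tax on sellers shifts supply up by 16: 110 - 2Q = 85 + 5Q + 16, so Q_t = 1.2857. Buyers pay P_b = 107.4286; sellers receive P_s = P_b - 16 = 91.4286.
CS = (1/2)(Q_t)(110 - P_b) = (1/2)(1.2857)(2.5714) = 1.6531.

1.65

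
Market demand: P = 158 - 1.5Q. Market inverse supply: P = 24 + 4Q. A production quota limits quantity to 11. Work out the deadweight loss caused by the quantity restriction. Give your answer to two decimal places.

491.11

Unrestricted equilibrium: Q* = (158 - 24)/(1.5 + 4) = 24.3636.
At Q = 11 the demand price is 158 - 1.5(11) = 141.5 and the supply price is 24 + 4(11) = 68.
Deadweight loss is the triangle between the curves from 11 to 24.3636: (1/2)(141.5 - 68)(24.3636 - 11) = 491.1136.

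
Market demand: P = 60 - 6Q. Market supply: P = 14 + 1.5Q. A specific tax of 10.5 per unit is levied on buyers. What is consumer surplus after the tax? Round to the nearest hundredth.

67.21

Without the tax, 60 - 6Q = 14 + 1.5Q so Q* = 6.1333 and P* = 23.2.
With the tax, buyers' net willingness to pay falls by 10.5: (60 - 10.5) - 6Q = 14 + 1.5Q, so Q_t = 4.7333. Buyers pay P_b = 31.6; sellers receive P_s = P_b - 10.5 = 21.1.
Consumer surplus is the triangle under demand above P_b: (1/2)(4.7333)(60 - 31.6) = 67.2133.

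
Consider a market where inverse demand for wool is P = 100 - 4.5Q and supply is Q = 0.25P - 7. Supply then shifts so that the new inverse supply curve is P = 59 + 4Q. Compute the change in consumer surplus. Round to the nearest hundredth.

Rewriting supply in inverse form: P = 28 + 4Q.
Initial equilibrium: Q_0 = 8.4706, P_0 = 61.8824; CS_0 = (1/2)(8.4706)(38.1176) = 161.4394, PS_0 = (1/2)(8.4706)(33.8824) = 143.5017.
New equilibrium: 100 - 4.5Q = 59 + 4Q gives Q_1 = 4.8235, P_1 = 78.2941; CS_1 = 52.3495, PS_1 = 46.5329.
Change in consumer surplus = 52.3495 - 161.4394 = -109.09.

-109.09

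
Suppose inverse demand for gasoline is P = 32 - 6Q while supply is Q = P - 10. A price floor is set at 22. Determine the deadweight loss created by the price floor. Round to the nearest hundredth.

Rewriting supply in inverse form: P = 10 + Q.
Without the control, 32 - 6Q = 10 + Q so Q* = 3.1429 and P* = 13.1429.
At P = 22, buyers demand (32 - 22)/6 = 1.6667 while sellers would supply more, so the quantity traded is 1.6667 at price 22.
The lost-trades triangle has base Q* - 1.6667 = 1.4762 and height equal to the gap between the curves at Q = 1.6667, which is 22 - 11.6667 = 10.3333. DWL = (1/2)(1.4762)(10.3333) = 7.627.

7.63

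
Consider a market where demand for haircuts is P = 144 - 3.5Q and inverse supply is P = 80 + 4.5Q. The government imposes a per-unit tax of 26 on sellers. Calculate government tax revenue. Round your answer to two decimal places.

Pre-tax equilibrium: 144 - 3.5Q = 80 + 4.5Q gives Q* = 8, P* = 116.
With the tax, sellers need 26 more per unit: 144 - 3.5Q = 80 + 4.5Q + 26, so Q_t = 4.75. Buyers pay P_b = 127.375; sellers receive P_s = P_b - 26 = 101.375.
Revenue is the tax times quantity traded: 26 x 4.75 = 123.5.

123.50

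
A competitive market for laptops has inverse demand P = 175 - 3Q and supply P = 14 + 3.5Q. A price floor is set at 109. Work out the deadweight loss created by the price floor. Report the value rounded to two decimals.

Without the control, 175 - 3Q = 14 + 3.5Q so Q* = 24.7692 and P* = 100.6923.
At the floor price 109, quantity demanded is (175 - 109)/3 = 22; demand is the short side, so Q = 22 trades at P = 109.
The lost-trades triangle has base Q* - 22 = 2.7692 and height equal to the gap between the curves at Q = 22, which is 109 - 91 = 18. DWL = (1/2)(2.7692)(18) = 24.9231.

24.92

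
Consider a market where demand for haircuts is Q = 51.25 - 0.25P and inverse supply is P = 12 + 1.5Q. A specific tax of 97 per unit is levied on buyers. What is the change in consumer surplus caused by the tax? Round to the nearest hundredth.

-1853.42

Rewriting demand in inverse form: P = 205 - 4Q.
Without the tax, 205 - 4Q = 12 + 1.5Q so Q* = 35.0909 and P* = 64.6364.
With the tax, buyers' net willingness to pay falls by 97: (205 - 97) - 4Q = 12 + 1.5Q, so Q_t = 17.4545. Buyers pay P_b = 135.1818; sellers receive P_s = P_b - 97 = 38.1818.
Consumers lose the trapezoid between P* and P_b out to Q_t plus the triangle from Q_t to Q*: change in CS = 609.3223 - 2462.7438 = -1853.4215.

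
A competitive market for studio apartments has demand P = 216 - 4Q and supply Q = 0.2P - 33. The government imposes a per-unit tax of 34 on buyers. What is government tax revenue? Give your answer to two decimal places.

Rewriting supply in inverse form: P = 165 + 5Q.
Pre-tax equilibrium: 216 - 4Q = 165 + 5Q gives Q* = 5.6667, P* = 193.3333.
A tax on buyers shifts demand down by 34: (216 - 34) - 4Q = 165 + 5Q, so Q_t = 1.8889. Buyers pay P_b = 208.4444; sellers receive P_s = P_b - 34 = 174.4444.
Revenue is the tax times quantity traded: 34 x 1.8889 = 64.2222.

64.22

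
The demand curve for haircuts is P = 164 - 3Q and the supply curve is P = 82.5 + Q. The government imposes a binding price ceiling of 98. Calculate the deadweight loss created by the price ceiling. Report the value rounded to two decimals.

Free-market equilibrium: 164 - 3Q = 82.5 + Q gives Q* = 20.375, P* = 102.875.
At P = 98, sellers supply (98 - 82.5)/1 = 15.5 while buyers want more, so the quantity traded is 15.5 at price 98.
At Q = 15.5 the demand price is 117.5 and the supply price is 98. Deadweight loss is the triangle between the curves from 15.5 to 20.375: (1/2)(117.5 - 98)(20.375 - 15.5) = 47.5312.

47.53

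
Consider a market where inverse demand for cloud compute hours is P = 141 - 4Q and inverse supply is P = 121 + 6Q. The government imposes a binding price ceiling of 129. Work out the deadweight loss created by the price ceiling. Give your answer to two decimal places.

Free-market equilibrium: 141 - 4Q = 121 + 6Q gives Q* = 2, P* = 133.
At the ceiling price 129, quantity supplied is (129 - 121)/6 = 1.3333; supply is the short side, so Q = 1.3333 trades at P = 129.
The lost-trades triangle has base Q* - 1.3333 = 0.6667 and height equal to the gap between the curves at Q = 1.3333, which is 135.6667 - 129 = 6.6667. DWL = (1/2)(0.6667)(6.6667) = 2.2222.

2.22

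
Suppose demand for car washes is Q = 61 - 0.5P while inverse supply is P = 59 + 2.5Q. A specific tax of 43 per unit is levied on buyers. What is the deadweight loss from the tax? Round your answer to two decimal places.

205.44

Rewriting demand in inverse form: P = 122 - 2Q.
Without the tax, 122 - 2Q = 59 + 2.5Q so Q* = 14 and P* = 94.
With the tax, buyers' net willingness to pay falls by 43: (122 - 43) - 2Q = 59 + 2.5Q, so Q_t = 4.4444. Buyers pay P_b = 113.1111; sellers receive P_s = P_b - 43 = 70.1111.
The welfare triangle lost has base Q* - Q_t = 9.5556 and height t = 43, so DWL = (1/2)(9.5556)(43) = 205.4444.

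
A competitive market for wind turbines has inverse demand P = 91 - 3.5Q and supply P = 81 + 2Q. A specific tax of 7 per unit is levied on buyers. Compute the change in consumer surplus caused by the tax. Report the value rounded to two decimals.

Without the tax, 91 - 3.5Q = 81 + 2Q so Q* = 1.8182 and P* = 84.6364.
A tax on buyers shifts demand down by 7: (91 - 7) - 3.5Q = 81 + 2Q, so Q_t = 0.5455. Buyers pay P_b = 89.0909; sellers receive P_s = P_b - 7 = 82.0909.
Consumers lose the trapezoid between P* and P_b out to Q_t plus the triangle from Q_t to Q*: change in CS = 0.5207 - 5.7851 = -5.2645.

-5.26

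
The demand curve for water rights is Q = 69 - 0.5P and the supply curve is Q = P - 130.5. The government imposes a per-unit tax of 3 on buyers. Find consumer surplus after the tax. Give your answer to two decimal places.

2.25

Rewriting demand in inverse form: P = 138 - 2Q.
Rewriting supply in inverse form: P = 130.5 + Q.
Without the tax, 138 - 2Q = 130.5 + Q so Q* = 2.5 and P* = 133.
With the tax, buyers' net willingness to pay falls by 3: (138 - 3) - 2Q = 130.5 + Q, so Q_t = 1.5. Buyers pay P_b = 135; sellers receive P_s = P_b - 3 = 132.
Consumer surplus is the triangle under demand above P_b: (1/2)(1.5)(138 - 135) = 2.25.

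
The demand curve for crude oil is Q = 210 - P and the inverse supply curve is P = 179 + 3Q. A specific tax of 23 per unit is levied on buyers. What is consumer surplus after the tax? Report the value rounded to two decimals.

Rewriting demand in inverse form: P = 210 - Q.
Pre-tax equilibrium: 210 - Q = 179 + 3Q gives Q* = 7.75, P* = 202.25.
A tax on buyers shifts demand down by 23: (210 - 23) - Q = 179 + 3Q, so Q_t = 2. Buyers pay P_b = 208; sellers receive P_s = P_b - 23 = 185.
Consumer surplus is the triangle under demand above P_b: (1/2)(2)(210 - 208) = 2.

2.00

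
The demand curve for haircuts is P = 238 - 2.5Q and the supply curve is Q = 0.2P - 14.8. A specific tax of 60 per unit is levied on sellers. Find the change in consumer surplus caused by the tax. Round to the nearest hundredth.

Rewriting supply in inverse form: P = 74 + 5Q.
Without the tax, 238 - 2.5Q = 74 + 5Q so Q* = 21.8667 and P* = 183.3333.
A tax on sellers shifts supply up by 60: 238 - 2.5Q = 74 + 5Q + 60, so Q_t = 13.8667. Buyers pay P_b = 203.3333; sellers receive P_s = P_b - 60 = 143.3333.
CS falls from (1/2)(21.8667)(54.6667) = 597.6889 to (1/2)(13.8667)(34.6667) = 240.3556, a change of -357.3333.

-357.33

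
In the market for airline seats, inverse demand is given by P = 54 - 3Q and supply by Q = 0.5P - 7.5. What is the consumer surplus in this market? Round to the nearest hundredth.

Rewriting supply in inverse form: P = 15 + 2Q.
Equilibrium: 54 - 3Q = 15 + 2Q, so Q* = 7.8 and P* = 30.6.
The demand choke price is 54, so CS = (1/2)(Q*)(54 - P*) = (1/2)(7.8)(23.4) = 91.26.

91.26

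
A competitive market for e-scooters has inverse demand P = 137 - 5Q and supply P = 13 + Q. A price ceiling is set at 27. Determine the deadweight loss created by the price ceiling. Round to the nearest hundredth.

Free-market equilibrium: 137 - 5Q = 13 + Q gives Q* = 20.6667, P* = 33.6667.
At P = 27, sellers supply (27 - 13)/1 = 14 while buyers want more, so the quantity traded is 14 at price 27.
At Q = 14 the demand price is 67 and the supply price is 27. Deadweight loss is the triangle between the curves from 14 to 20.6667: (1/2)(67 - 27)(20.6667 - 14) = 133.3333.

133.33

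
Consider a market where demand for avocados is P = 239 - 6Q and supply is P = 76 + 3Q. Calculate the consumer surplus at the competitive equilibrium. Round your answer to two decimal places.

Setting demand equal to supply, 163 = 9Q, so Q* = 18.1111 and P* = 130.3333.
CS is the area between the demand curve and P* from 0 to Q*: (1/2)(18.1111)(108.6667) = 984.037.

984.04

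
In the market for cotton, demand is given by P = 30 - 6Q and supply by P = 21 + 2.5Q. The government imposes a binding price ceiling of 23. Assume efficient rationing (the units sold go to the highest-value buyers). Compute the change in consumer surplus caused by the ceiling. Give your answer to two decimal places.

0.32

Without the control, 30 - 6Q = 21 + 2.5Q so Q* = 1.0588 and P* = 23.6471.
At the ceiling price 23, quantity supplied is (23 - 21)/2.5 = 0.8; supply is the short side, so Q = 0.8 trades at P = 23.
CS goes from (1/2)(1.0588)(6.3529) = 3.3633 to 3.68 (computed as (30 - 23)(0.8) - (1/2)(6)(0.8)^2), a change of 0.3167.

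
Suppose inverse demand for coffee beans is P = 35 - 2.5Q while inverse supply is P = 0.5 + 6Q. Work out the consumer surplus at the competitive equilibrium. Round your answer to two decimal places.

20.59

Set 35 - 2.5Q = 0.5 + 6Q, which gives 34.5 = 8.5Q, so Q* = 4.0588 and P* = 35 - 2.5(4.0588) = 24.8529.
Consumer surplus is the triangle under demand above P*: (1/2)(4.0588)(35 - 24.8529) = (1/2)(4.0588)(10.1471) = 20.5926.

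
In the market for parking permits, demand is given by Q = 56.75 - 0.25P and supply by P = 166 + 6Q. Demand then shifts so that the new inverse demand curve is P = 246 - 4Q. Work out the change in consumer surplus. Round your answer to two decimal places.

Rewriting demand in inverse form: P = 227 - 4Q.
Initial equilibrium: Q_0 = 6.1, P_0 = 202.6; CS_0 = (1/2)(6.1)(24.4) = 74.42, PS_0 = (1/2)(6.1)(36.6) = 111.63.
New equilibrium: 246 - 4Q = 166 + 6Q gives Q_1 = 8, P_1 = 214; CS_1 = 128, PS_1 = 192.
Change in consumer surplus = 128 - 74.42 = 53.58.

53.58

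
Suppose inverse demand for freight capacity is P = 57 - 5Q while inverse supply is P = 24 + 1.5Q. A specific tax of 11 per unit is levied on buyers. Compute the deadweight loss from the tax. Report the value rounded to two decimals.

Pre-tax equilibrium: 57 - 5Q = 24 + 1.5Q gives Q* = 5.0769, P* = 31.6154.
With the tax, buyers' net willingness to pay falls by 11: (57 - 11) - 5Q = 24 + 1.5Q, so Q_t = 3.3846. Buyers pay P_b = 40.0769; sellers receive P_s = P_b - 11 = 29.0769.
Deadweight loss is the triangle between the curves from Q_t to Q*: (1/2)(5.0769 - 3.3846)(11) = 9.3077.

9.31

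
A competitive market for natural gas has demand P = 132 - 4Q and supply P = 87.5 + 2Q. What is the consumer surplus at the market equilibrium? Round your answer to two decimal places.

Set 132 - 4Q = 87.5 + 2Q, which gives 44.5 = 6Q, so Q* = 7.4167 and P* = 132 - 4(7.4167) = 102.3333.
Consumer surplus is the triangle under demand above P*: (1/2)(7.4167)(132 - 102.3333) = (1/2)(7.4167)(29.6667) = 110.0139.

110.01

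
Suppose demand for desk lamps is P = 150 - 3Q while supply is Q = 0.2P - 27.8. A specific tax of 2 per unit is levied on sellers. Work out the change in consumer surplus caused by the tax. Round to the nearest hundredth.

Rewriting supply in inverse form: P = 139 + 5Q.
Pre-tax equilibrium: 150 - 3Q = 139 + 5Q gives Q* = 1.375, P* = 145.875.
A tax on sellers shifts supply up by 2: 150 - 3Q = 139 + 5Q + 2, so Q_t = 1.125. Buyers pay P_b = 146.625; sellers receive P_s = P_b - 2 = 144.625.
CS falls from (1/2)(1.375)(4.125) = 2.8359 to (1/2)(1.125)(3.375) = 1.8984, a change of -0.9375.

-0.94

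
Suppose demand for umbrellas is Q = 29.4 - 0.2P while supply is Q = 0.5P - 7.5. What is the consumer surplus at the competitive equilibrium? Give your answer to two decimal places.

888.98

Rewriting demand in inverse form: P = 147 - 5Q.
Rewriting supply in inverse form: P = 15 + 2Q.
Set 147 - 5Q = 15 + 2Q, which gives 132 = 7Q, so Q* = 18.8571 and P* = 147 - 5(18.8571) = 52.7143.
The demand choke price is 147, so CS = (1/2)(Q*)(147 - P*) = (1/2)(18.8571)(94.2857) = 888.9796.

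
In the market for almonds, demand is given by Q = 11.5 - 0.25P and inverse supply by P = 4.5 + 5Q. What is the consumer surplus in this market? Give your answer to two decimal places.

42.52

Rewriting demand in inverse form: P = 46 - 4Q.
Equilibrium: 46 - 4Q = 4.5 + 5Q, so Q* = 4.6111 and P* = 27.5556.
Consumer surplus is the triangle under demand above P*: (1/2)(4.6111)(46 - 27.5556) = (1/2)(4.6111)(18.4444) = 42.5247.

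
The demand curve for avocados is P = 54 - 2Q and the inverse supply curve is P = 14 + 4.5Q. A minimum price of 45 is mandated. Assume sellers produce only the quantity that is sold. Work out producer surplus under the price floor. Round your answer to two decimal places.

93.94

Free-market equilibrium: 54 - 2Q = 14 + 4.5Q gives Q* = 6.1538, P* = 41.6923.
At P = 45, buyers demand (54 - 45)/2 = 4.5 while sellers would supply more, so the quantity traded is 4.5 at price 45.
The supply price at Q = 4.5 is 34.25. PS is the trapezoid between 45 and supply over [0, 4.5]: (1/2)[(45 - 14) + (45 - 34.25)](4.5) = 93.9375.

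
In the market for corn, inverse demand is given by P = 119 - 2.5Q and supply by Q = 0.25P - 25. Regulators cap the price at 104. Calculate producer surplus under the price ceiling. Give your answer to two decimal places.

2.00

Rewriting supply in inverse form: P = 100 + 4Q.
Without the control, 119 - 2.5Q = 100 + 4Q so Q* = 2.9231 and P* = 111.6923.
At P = 104, sellers supply (104 - 100)/4 = 1 while buyers want more, so the quantity traded is 1 at price 104.
PS is the triangle above supply below 104: (1/2)(1)(104 - 100) = 2.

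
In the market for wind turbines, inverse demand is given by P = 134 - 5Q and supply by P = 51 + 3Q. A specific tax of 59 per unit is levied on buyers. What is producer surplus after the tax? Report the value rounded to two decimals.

13.50

Pre-tax equilibrium: 134 - 5Q = 51 + 3Q gives Q* = 10.375, P* = 82.125.
With the tax, buyers' net willingness to pay falls by 59: (134 - 59) - 5Q = 51 + 3Q, so Q_t = 3. Buyers pay P_b = 119; sellers receive P_s = P_b - 59 = 60.
Producer surplus is the triangle above supply below P_s: (1/2)(3)(60 - 51) = 13.5.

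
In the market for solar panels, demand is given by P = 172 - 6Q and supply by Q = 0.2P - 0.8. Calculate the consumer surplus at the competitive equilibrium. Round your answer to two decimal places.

Rewriting supply in inverse form: P = 4 + 5Q.
Set 172 - 6Q = 4 + 5Q, which gives 168 = 11Q, so Q* = 15.2727 and P* = 172 - 6(15.2727) = 80.3636.
Consumer surplus is the triangle under demand above P*: (1/2)(15.2727)(172 - 80.3636) = (1/2)(15.2727)(91.6364) = 699.7686.

699.77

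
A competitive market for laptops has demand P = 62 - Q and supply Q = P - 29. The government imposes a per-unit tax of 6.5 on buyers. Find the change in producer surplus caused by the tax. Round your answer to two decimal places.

-48.34

Rewriting supply in inverse form: P = 29 + Q.
Without the tax, 62 - Q = 29 + Q so Q* = 16.5 and P* = 45.5.
A tax on buyers shifts demand down by 6.5: (62 - 6.5) - Q = 29 + Q, so Q_t = 13.25. Buyers pay P_b = 48.75; sellers receive P_s = P_b - 6.5 = 42.25.
Producers lose the trapezoid between P_s and P* out to Q_t plus the triangle from Q_t to Q*: change in PS = 87.7812 - 136.125 = -48.3438.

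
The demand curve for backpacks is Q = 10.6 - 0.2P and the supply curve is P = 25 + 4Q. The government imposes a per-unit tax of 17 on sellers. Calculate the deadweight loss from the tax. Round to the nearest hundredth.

16.06

Rewriting demand in inverse form: P = 53 - 5Q.
Pre-tax equilibrium: 53 - 5Q = 25 + 4Q gives Q* = 3.1111, P* = 37.4444.
With the tax, sellers need 17 more per unit: 53 - 5Q = 25 + 4Q + 17, so Q_t = 1.2222. Buyers pay P_b = 46.8889; sellers receive P_s = P_b - 17 = 29.8889.
Deadweight loss is the triangle between the curves from Q_t to Q*: (1/2)(3.1111 - 1.2222)(17) = 16.0556.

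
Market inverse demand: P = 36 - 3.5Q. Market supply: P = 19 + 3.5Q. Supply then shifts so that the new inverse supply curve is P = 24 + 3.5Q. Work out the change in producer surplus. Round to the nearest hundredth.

Initial equilibrium: Q_0 = 2.4286, P_0 = 27.5; CS_0 = (1/2)(2.4286)(8.5) = 10.3214, PS_0 = (1/2)(2.4286)(8.5) = 10.3214.
New equilibrium: 36 - 3.5Q = 24 + 3.5Q gives Q_1 = 1.7143, P_1 = 30; CS_1 = 5.1429, PS_1 = 5.1429.
Change in producer surplus = 5.1429 - 10.3214 = -5.1786.

-5.18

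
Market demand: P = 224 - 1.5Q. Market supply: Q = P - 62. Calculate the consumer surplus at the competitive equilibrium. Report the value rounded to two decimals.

Rewriting supply in inverse form: P = 62 + Q.
Set 224 - 1.5Q = 62 + Q, which gives 162 = 2.5Q, so Q* = 64.8 and P* = 224 - 1.5(64.8) = 126.8.
CS is the area between the demand curve and P* from 0 to Q*: (1/2)(64.8)(97.2) = 3149.28.

3149.28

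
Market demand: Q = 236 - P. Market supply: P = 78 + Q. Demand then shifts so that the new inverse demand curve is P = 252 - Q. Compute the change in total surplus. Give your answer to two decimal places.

Rewriting demand in inverse form: P = 236 - Q.
Initial equilibrium: Q_0 = 79, P_0 = 157; CS_0 = (1/2)(79)(79) = 3120.5, PS_0 = (1/2)(79)(79) = 3120.5.
New equilibrium: 252 - Q = 78 + Q gives Q_1 = 87, P_1 = 165; CS_1 = 3784.5, PS_1 = 3784.5.
Change in total surplus = (3784.5 + 3784.5) - (3120.5 + 3120.5) = 1328.

1328.00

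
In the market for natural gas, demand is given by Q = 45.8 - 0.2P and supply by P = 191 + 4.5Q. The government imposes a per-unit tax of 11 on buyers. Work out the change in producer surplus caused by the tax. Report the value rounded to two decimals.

Rewriting demand in inverse form: P = 229 - 5Q.
Without the tax, 229 - 5Q = 191 + 4.5Q so Q* = 4 and P* = 209.
With the tax, buyers' net willingness to pay falls by 11: (229 - 11) - 5Q = 191 + 4.5Q, so Q_t = 2.8421. Buyers pay P_b = 214.7895; sellers receive P_s = P_b - 11 = 203.7895.
PS falls from (1/2)(4)(18) = 36 to (1/2)(2.8421)(12.7895) = 18.1745, a change of -17.8255.

-17.83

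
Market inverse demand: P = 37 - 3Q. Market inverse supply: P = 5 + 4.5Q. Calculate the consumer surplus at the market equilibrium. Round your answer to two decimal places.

Set 37 - 3Q = 5 + 4.5Q, which gives 32 = 7.5Q, so Q* = 4.2667 and P* = 37 - 3(4.2667) = 24.2.
CS is the area between the demand curve and P* from 0 to Q*: (1/2)(4.2667)(12.8) = 27.3067.

27.31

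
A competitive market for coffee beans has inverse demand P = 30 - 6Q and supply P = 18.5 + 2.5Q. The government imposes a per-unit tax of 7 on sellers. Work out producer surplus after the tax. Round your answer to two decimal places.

Pre-tax equilibrium: 30 - 6Q = 18.5 + 2.5Q gives Q* = 1.3529, P* = 21.8824.
A tax on sellers shifts supply up by 7: 30 - 6Q = 18.5 + 2.5Q + 7, so Q_t = 0.5294. Buyers pay P_b = 26.8235; sellers receive P_s = P_b - 7 = 19.8235.
PS = (1/2)(Q_t)(P_s - 18.5) = (1/2)(0.5294)(1.3235) = 0.3503.

0.35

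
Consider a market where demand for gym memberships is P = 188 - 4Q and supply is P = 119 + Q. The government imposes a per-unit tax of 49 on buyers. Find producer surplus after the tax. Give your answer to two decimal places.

Pre-tax equilibrium: 188 - 4Q = 119 + Q gives Q* = 13.8, P* = 132.8.
With the tax, buyers' net willingness to pay falls by 49: (188 - 49) - 4Q = 119 + Q, so Q_t = 4. Buyers pay P_b = 172; sellers receive P_s = P_b - 49 = 123.
PS = (1/2)(Q_t)(P_s - 119) = (1/2)(4)(4) = 8.

8.00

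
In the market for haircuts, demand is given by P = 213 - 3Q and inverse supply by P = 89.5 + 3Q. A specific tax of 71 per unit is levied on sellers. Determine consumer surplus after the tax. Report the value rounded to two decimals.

114.84

Pre-tax equilibrium: 213 - 3Q = 89.5 + 3Q gives Q* = 20.5833, P* = 151.25.
A tax on sellers shifts supply up by 71: 213 - 3Q = 89.5 + 3Q + 71, so Q_t = 8.75. Buyers pay P_b = 186.75; sellers receive P_s = P_b - 71 = 115.75.
CS = (1/2)(Q_t)(213 - P_b) = (1/2)(8.75)(26.25) = 114.8438.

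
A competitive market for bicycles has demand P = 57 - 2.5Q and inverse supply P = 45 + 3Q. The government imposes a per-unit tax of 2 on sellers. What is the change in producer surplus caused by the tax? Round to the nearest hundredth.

-2.18

Pre-tax equilibrium: 57 - 2.5Q = 45 + 3Q gives Q* = 2.1818, P* = 51.5455.
With the tax, sellers need 2 more per unit: 57 - 2.5Q = 45 + 3Q + 2, so Q_t = 1.8182. Buyers pay P_b = 52.4545; sellers receive P_s = P_b - 2 = 50.4545.
PS falls from (1/2)(2.1818)(6.5455) = 7.1405 to (1/2)(1.8182)(5.4545) = 4.9587, a change of -2.1818.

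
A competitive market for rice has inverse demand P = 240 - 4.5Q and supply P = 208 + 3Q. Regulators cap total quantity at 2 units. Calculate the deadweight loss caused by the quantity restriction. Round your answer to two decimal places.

19.27

Unrestricted equilibrium: Q* = (240 - 208)/(4.5 + 3) = 4.2667.
At Q = 2 the demand price is 240 - 4.5(2) = 231 and the supply price is 208 + 3(2) = 214.
Deadweight loss is the triangle between the curves from 2 to 4.2667: (1/2)(231 - 214)(4.2667 - 2) = 19.2667.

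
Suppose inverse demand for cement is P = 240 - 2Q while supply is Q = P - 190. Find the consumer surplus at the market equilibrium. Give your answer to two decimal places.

Rewriting supply in inverse form: P = 190 + Q.
Equilibrium: 240 - 2Q = 190 + Q, so Q* = 16.6667 and P* = 206.6667.
CS is the area between the demand curve and P* from 0 to Q*: (1/2)(16.6667)(33.3333) = 277.7778.

277.78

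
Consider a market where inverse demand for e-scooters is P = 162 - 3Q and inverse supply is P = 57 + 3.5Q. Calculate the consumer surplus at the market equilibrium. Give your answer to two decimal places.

Setting demand equal to supply, 105 = 6.5Q, so Q* = 16.1538 and P* = 113.5385.
Consumer surplus is the triangle under demand above P*: (1/2)(16.1538)(162 - 113.5385) = (1/2)(16.1538)(48.4615) = 391.4201.

391.42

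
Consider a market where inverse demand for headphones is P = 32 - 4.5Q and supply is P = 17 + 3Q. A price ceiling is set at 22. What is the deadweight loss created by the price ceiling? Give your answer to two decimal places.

0.42

Free-market equilibrium: 32 - 4.5Q = 17 + 3Q gives Q* = 2, P* = 23.
At P = 22, sellers supply (22 - 17)/3 = 1.6667 while buyers want more, so the quantity traded is 1.6667 at price 22.
At Q = 1.6667 the demand price is 24.5 and the supply price is 22. Deadweight loss is the triangle between the curves from 1.6667 to 2: (1/2)(24.5 - 22)(2 - 1.6667) = 0.4167.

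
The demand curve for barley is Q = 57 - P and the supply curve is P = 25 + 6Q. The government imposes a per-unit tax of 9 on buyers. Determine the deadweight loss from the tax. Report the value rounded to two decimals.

Rewriting demand in inverse form: P = 57 - Q.
Without the tax, 57 - Q = 25 + 6Q so Q* = 4.5714 and P* = 52.4286.
With the tax, buyers' net willingness to pay falls by 9: (57 - 9) - Q = 25 + 6Q, so Q_t = 3.2857. Buyers pay P_b = 53.7143; sellers receive P_s = P_b - 9 = 44.7143.
Deadweight loss is the triangle between the curves from Q_t to Q*: (1/2)(4.5714 - 3.2857)(9) = 5.7857.

5.79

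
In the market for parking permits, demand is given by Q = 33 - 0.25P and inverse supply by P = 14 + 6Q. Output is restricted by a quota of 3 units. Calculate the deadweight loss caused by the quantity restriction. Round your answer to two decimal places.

387.20

Rewriting demand in inverse form: P = 132 - 4Q.
Without the quota, 132 - 4Q = 14 + 6Q gives Q* = 11.8.
At Q = 3 the demand price is 132 - 4(3) = 120 and the supply price is 14 + 6(3) = 32.
Deadweight loss is the triangle between the curves from 3 to 11.8: (1/2)(120 - 32)(11.8 - 3) = 387.2.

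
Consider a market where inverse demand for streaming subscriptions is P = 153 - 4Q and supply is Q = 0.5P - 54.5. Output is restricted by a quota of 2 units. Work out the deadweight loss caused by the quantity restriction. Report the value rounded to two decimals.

85.33

Rewriting supply in inverse form: P = 109 + 2Q.
Unrestricted equilibrium: Q* = (153 - 109)/(4 + 2) = 7.3333.
At Q = 2 the demand price is 153 - 4(2) = 145 and the supply price is 109 + 2(2) = 113.
DWL = (1/2)(gap between curves at 2) x (Q* - 2) = (1/2)(32)(5.3333) = 85.3333.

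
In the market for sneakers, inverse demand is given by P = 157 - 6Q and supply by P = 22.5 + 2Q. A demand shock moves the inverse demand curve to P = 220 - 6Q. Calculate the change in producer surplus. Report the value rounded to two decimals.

Initial equilibrium: Q_0 = 16.8125, P_0 = 56.125; CS_0 = (1/2)(16.8125)(100.875) = 847.9805, PS_0 = (1/2)(16.8125)(33.625) = 282.6602.
New equilibrium: 220 - 6Q = 22.5 + 2Q gives Q_1 = 24.6875, P_1 = 71.875; CS_1 = 1828.418, PS_1 = 609.4727.
Change in producer surplus = 609.4727 - 282.6602 = 326.8125.

326.81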